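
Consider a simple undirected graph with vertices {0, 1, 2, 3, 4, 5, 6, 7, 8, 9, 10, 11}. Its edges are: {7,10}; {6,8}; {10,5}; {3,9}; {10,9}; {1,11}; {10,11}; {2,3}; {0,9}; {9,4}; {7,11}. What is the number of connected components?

Component: {6, 8}
Component: {0, 1, 2, 3, 4, 5, 7, 9, 10, 11}

2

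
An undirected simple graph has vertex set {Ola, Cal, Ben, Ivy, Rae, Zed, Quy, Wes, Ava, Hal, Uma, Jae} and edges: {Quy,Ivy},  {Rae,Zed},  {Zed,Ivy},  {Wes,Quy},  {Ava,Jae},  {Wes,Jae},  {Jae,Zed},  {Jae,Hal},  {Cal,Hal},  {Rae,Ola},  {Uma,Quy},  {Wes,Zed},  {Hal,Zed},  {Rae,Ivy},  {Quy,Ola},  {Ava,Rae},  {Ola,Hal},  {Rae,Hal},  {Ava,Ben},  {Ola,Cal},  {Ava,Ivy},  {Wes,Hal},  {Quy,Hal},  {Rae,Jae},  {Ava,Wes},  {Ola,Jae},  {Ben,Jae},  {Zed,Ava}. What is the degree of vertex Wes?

5

Neighbors of Wes: Zed, Quy, Ava, Hal, Jae.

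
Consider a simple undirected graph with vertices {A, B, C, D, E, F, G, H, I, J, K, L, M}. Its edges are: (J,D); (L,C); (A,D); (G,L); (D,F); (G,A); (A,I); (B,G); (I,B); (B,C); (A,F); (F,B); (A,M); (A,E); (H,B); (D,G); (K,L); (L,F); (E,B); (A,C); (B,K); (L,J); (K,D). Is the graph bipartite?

No

G-D-A-G is an odd cycle (length 3), and a bipartite graph can contain only even cycles.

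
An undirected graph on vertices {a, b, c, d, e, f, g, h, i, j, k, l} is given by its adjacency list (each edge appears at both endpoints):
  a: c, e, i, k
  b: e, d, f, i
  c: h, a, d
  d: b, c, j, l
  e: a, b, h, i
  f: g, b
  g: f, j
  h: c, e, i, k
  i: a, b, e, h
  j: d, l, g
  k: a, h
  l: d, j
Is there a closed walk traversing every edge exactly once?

Degrees: a:4, b:4, c:3, d:4, e:4, f:2, g:2, h:4, i:4, j:3, k:2, l:2
Vertices with odd degree: c, j. An Eulerian circuit requires all degrees even.

No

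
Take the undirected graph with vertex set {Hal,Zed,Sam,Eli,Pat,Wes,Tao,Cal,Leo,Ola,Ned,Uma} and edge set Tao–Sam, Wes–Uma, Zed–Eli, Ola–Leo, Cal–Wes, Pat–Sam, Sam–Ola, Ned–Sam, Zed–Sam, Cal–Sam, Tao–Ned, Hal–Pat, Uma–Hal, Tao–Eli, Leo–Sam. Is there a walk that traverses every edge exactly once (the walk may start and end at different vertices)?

Degrees: Hal:2, Zed:2, Sam:7, Eli:2, Pat:2, Wes:2, Tao:3, Cal:2, Leo:2, Ola:2, Ned:2, Uma:2
Odd-degree vertices: Sam, Tao (2 total).
The non-isolated vertices are connected and exactly 2 have odd degree, so an Eulerian trail exists (from Sam to Tao).

Yes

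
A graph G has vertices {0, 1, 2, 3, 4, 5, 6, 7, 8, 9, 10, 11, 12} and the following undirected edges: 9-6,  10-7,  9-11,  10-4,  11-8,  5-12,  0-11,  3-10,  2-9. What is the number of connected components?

4

Component: {1}
Component: {5, 12}
Component: {3, 4, 7, 10}
Component: {0, 2, 6, 8, 9, 11}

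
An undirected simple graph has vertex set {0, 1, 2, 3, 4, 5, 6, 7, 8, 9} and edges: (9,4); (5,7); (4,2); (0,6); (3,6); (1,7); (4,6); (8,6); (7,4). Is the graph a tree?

|V| = 10, |E| = 9.
It is connected with exactly 9 edges, hence acyclic — it is a tree.

Yes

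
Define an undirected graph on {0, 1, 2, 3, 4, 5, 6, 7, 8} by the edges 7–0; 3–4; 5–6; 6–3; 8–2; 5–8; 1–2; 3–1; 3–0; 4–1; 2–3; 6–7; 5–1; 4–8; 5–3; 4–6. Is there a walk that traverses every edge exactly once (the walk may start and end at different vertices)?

Yes

Degrees: 0:2, 1:4, 2:3, 3:6, 4:4, 5:4, 6:4, 7:2, 8:3
Odd-degree vertices: 2, 8 (2 total).
The non-isolated vertices are connected and exactly 2 have odd degree, so an Eulerian trail exists (from 2 to 8).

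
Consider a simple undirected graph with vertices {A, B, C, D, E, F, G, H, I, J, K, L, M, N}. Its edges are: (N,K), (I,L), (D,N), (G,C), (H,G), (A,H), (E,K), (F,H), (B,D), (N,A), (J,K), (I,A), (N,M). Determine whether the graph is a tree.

The graph has 14 vertices and 13 edges.
Connected and |E| = |V| - 1, which characterizes a tree.

Yes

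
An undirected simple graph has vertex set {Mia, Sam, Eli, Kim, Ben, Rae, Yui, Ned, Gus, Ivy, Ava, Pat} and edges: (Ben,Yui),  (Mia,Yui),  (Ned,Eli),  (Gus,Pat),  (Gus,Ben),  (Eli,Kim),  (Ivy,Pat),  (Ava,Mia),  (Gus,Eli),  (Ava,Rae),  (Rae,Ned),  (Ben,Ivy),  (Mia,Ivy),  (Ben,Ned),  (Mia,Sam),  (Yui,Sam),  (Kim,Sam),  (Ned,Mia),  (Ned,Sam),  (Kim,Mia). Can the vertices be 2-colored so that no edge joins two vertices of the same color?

The cycle Mia-Sam-Yui-Mia has length 3, which is odd, so the graph is not bipartite.

No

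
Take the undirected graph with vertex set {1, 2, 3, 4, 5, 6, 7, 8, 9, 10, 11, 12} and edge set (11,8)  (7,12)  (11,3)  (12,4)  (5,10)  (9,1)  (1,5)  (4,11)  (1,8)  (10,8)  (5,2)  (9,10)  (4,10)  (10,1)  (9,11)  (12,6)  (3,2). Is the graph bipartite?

No

The cycle 8-1-10-8 has length 3, which is odd, so the graph is not bipartite.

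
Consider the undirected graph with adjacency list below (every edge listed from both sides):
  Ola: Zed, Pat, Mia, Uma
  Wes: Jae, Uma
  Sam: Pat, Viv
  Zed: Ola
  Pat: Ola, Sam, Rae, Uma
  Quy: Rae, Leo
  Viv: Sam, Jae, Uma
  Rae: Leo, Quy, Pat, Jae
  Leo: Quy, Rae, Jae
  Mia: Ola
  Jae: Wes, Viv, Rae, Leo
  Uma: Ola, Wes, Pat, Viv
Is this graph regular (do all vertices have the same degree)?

No

Degrees: Ola:4, Wes:2, Sam:2, Zed:1, Pat:4, Quy:2, Viv:3, Rae:4, Leo:3, Mia:1, Jae:4, Uma:4
Vertex Zed has degree 1 while Ola has degree 4, so the graph is not regular.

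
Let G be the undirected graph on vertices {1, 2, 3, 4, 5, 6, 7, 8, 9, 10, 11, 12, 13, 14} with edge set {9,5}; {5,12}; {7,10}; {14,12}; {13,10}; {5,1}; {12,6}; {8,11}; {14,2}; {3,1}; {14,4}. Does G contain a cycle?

The graph has 14 vertices, 11 edges, and 3 connected components.
Since 11 = 14 - 3, the graph is a forest and contains no cycle.

No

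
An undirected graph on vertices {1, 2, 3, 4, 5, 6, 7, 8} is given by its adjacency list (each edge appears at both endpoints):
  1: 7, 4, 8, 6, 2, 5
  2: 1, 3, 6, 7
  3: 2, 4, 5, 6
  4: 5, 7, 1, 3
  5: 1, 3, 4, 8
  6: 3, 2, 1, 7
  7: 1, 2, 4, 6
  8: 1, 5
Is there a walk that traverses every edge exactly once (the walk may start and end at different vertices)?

Degrees: 1:6, 2:4, 3:4, 4:4, 5:4, 6:4, 7:4, 8:2
Odd-degree vertices: none (0 total).
The non-isolated vertices are connected and exactly 0 have odd degree, so an Eulerian trail exists.

Yes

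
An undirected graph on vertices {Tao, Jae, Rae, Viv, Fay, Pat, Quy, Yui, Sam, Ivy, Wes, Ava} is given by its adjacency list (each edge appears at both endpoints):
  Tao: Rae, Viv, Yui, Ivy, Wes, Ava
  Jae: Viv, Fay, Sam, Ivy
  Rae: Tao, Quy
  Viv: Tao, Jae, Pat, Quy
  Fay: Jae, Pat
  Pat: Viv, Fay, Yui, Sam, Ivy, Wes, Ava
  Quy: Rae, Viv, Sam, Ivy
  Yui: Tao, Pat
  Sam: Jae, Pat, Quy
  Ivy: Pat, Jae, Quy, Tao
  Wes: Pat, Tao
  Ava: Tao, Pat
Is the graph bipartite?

A valid 2-coloring puts {Rae, Viv, Fay, Yui, Sam, Ivy, Wes, Ava} on one side and {Tao, Jae, Pat, Quy} on the other; every edge crosses between the two sides.

Yes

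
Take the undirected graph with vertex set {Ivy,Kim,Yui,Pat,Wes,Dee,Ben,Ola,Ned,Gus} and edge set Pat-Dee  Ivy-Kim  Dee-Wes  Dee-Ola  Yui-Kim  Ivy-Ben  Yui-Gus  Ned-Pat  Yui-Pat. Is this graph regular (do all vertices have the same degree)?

Degrees: Ivy:2, Kim:2, Yui:3, Pat:3, Wes:1, Dee:3, Ben:1, Ola:1, Ned:1, Gus:1
Vertex Wes has degree 1 while Yui has degree 3, so the graph is not regular.

No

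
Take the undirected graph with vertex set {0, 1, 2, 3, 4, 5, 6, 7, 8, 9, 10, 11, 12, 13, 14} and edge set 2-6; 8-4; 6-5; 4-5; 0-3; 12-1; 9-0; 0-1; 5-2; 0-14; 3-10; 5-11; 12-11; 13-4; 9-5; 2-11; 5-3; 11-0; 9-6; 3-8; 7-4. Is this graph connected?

Yes

Starting from 0 and exploring outward reaches every vertex (0, 3, 14, 1, 9, 11, 5, 10, 8, 12, 6, 2, 4, 13, 7); the graph is connected.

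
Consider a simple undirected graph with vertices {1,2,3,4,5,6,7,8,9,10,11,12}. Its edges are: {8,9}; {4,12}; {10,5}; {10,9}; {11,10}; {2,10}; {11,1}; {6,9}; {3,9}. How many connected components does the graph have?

3

Component: {7}
Component: {4, 12}
Component: {1, 2, 3, 5, 6, 8, 9, 10, 11}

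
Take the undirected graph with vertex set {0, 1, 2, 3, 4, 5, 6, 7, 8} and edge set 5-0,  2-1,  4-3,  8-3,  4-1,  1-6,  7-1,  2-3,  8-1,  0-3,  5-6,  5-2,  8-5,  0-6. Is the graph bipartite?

No

The cycle 5-6-0-5 has length 3, which is odd, so the graph is not bipartite.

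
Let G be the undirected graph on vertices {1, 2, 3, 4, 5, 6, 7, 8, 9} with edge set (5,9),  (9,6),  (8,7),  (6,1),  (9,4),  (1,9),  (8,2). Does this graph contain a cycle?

The graph has 9 vertices, 7 edges, and 3 connected components.
Since 7 > 9 - 3, a cycle must exist; for instance 1-9-6-1.

Yes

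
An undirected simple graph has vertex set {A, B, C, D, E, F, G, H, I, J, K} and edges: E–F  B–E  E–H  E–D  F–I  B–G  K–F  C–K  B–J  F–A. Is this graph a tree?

The graph has 11 vertices and 10 edges.
It is connected with exactly 10 edges, hence acyclic — it is a tree.

Yes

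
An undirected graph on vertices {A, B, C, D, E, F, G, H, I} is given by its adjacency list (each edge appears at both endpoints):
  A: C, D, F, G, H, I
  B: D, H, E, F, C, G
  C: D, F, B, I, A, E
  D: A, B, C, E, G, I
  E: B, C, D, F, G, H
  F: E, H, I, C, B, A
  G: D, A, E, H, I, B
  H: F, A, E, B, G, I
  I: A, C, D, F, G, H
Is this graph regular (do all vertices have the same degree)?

Degrees: A:6, B:6, C:6, D:6, E:6, F:6, G:6, H:6, I:6
All degrees equal 6; the graph is regular.

Yes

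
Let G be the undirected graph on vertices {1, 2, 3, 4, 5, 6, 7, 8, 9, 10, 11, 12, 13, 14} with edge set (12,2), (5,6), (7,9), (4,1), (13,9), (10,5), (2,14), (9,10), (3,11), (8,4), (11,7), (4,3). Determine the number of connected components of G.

2

Component: {2, 12, 14}
Component: {1, 3, 4, 5, 6, 7, 8, 9, 10, 11, 13}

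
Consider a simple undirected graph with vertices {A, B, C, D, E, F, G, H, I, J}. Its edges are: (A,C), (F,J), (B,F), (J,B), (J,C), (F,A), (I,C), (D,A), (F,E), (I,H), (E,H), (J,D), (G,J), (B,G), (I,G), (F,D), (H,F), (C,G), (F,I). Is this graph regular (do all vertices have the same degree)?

Degrees: A:3, B:3, C:4, D:3, E:2, F:7, G:4, H:3, I:4, J:5
Vertex E has degree 2 while F has degree 7, so the graph is not regular.

No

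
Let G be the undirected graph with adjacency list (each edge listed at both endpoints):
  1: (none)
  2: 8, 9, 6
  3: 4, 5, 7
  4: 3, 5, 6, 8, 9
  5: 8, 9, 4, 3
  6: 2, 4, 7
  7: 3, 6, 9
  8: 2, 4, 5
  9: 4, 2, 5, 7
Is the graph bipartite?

No

5-4-9-5 is an odd cycle (length 3), and a bipartite graph can contain only even cycles.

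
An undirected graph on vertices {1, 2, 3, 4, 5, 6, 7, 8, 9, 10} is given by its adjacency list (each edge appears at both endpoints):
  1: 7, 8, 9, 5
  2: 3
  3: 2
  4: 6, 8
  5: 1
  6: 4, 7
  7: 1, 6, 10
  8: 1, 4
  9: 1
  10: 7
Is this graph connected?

Component: {2, 3}
Component: {1, 4, 5, 6, 7, 8, 9, 10}
There are 2 separate components, so the graph is not connected.

No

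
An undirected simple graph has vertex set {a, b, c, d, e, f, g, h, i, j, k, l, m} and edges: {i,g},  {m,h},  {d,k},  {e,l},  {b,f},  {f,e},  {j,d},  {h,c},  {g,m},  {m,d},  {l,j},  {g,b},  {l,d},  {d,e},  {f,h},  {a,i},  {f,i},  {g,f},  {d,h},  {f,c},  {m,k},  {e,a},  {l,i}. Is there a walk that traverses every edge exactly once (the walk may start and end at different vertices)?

Yes

Degrees: a:2, b:2, c:2, d:6, e:4, f:6, g:4, h:4, i:4, j:2, k:2, l:4, m:4
Odd-degree vertices: none (0 total).
With 0 odd-degree vertices and all edges in one connected piece, an Eulerian trail exists.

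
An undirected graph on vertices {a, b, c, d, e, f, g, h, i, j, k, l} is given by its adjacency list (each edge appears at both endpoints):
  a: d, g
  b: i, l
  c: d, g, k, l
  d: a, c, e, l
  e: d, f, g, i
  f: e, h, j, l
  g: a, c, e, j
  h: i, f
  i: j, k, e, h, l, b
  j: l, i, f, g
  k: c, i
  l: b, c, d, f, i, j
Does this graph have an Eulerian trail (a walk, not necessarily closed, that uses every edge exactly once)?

Yes

Degrees: a:2, b:2, c:4, d:4, e:4, f:4, g:4, h:2, i:6, j:4, k:2, l:6
Odd-degree vertices: none (0 total).
The non-isolated vertices are connected and exactly 0 have odd degree, so an Eulerian trail exists.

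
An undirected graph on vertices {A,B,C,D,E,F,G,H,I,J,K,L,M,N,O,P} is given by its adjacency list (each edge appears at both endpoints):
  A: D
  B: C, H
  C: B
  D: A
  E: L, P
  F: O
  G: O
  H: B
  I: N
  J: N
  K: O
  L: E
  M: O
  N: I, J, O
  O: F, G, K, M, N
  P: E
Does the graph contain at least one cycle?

The graph has 16 vertices, 12 edges, and 4 connected components.
Since 12 = 16 - 4, the graph is a forest and contains no cycle.

No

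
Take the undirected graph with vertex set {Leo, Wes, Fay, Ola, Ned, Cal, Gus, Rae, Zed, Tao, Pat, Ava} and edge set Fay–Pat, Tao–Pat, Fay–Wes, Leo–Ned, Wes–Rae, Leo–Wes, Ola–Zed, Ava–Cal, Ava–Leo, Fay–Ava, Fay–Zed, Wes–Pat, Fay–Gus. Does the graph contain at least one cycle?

|V| = 12, |E| = 13, number of components = 1.
One cycle is Fay-Pat-Wes-Fay.

Yes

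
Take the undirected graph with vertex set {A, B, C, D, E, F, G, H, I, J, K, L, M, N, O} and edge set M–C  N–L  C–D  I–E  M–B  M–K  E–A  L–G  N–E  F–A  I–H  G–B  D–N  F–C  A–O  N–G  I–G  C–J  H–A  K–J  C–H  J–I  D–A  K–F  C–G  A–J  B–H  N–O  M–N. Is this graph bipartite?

L-G-N-L is an odd cycle (length 3), and a bipartite graph can contain only even cycles.

No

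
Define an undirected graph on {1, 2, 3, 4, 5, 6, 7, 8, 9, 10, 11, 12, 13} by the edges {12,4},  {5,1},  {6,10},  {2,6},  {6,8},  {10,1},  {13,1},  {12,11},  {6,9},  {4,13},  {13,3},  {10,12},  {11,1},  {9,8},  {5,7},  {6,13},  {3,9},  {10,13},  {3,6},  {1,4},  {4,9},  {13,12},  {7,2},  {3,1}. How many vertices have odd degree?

0

Degrees: 1:6, 2:2, 3:4, 4:4, 5:2, 6:6, 7:2, 8:2, 9:4, 10:4, 11:2, 12:4, 13:6
Odd-degree vertices: none.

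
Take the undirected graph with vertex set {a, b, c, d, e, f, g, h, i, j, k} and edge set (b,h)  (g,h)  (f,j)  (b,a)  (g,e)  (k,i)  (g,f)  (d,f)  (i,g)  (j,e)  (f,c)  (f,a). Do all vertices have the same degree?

Degrees: a:2, b:2, c:1, d:1, e:2, f:5, g:4, h:2, i:2, j:2, k:1
Degrees are not all equal (e.g. deg(c)=1 but deg(f)=5); not regular.

No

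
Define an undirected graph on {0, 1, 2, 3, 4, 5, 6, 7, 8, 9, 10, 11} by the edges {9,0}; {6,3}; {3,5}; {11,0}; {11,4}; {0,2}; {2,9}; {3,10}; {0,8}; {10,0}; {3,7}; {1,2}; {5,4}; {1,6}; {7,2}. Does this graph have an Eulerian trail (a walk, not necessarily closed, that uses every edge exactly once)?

Degrees: 0:5, 1:2, 2:4, 3:4, 4:2, 5:2, 6:2, 7:2, 8:1, 9:2, 10:2, 11:2
Odd-degree vertices: 0, 8 (2 total).
The non-isolated vertices are connected and exactly 2 have odd degree, so an Eulerian trail exists (from 0 to 8).

Yes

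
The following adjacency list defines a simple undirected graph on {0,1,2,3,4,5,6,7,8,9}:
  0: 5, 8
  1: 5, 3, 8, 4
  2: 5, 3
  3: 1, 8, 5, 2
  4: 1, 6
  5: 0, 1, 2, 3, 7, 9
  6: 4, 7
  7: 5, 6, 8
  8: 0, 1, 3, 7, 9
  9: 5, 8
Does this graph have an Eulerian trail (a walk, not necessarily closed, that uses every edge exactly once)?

Degrees: 0:2, 1:4, 2:2, 3:4, 4:2, 5:6, 6:2, 7:3, 8:5, 9:2
Odd-degree vertices: 7, 8 (2 total).
With 2 odd-degree vertices and all edges in one connected piece, an Eulerian trail exists (from 7 to 8).

Yes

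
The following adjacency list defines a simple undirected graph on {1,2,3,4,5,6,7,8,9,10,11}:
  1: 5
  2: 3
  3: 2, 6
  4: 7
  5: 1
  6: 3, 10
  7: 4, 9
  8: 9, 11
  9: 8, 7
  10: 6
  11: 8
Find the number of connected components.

3

Component: {1, 5}
Component: {2, 3, 6, 10}
Component: {4, 7, 8, 9, 11}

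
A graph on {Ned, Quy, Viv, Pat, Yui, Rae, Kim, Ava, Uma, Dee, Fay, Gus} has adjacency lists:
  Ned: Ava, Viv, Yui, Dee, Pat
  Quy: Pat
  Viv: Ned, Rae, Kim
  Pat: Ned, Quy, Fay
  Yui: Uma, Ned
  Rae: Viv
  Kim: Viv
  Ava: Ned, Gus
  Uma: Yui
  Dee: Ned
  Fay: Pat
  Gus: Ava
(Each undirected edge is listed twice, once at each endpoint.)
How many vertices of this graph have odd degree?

10

Degrees: Ned:5, Quy:1, Viv:3, Pat:3, Yui:2, Rae:1, Kim:1, Ava:2, Uma:1, Dee:1, Fay:1, Gus:1
Odd-degree vertices: Ned, Quy, Viv, Pat, Rae, Kim, Uma, Dee, Fay, Gus.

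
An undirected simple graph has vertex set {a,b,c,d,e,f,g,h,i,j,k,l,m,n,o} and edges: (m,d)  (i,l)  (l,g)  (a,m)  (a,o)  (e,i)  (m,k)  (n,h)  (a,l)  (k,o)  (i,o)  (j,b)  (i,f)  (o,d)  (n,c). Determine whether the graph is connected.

Component: {b, j}
Component: {c, h, n}
Component: {a, d, e, f, g, i, k, l, m, o}
No edge joins these 3 groups, so the graph is disconnected.

No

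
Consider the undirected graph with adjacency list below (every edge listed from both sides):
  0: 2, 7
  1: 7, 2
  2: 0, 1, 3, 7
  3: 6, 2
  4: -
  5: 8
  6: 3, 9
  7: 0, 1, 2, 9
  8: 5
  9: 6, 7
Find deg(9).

Neighbors of 9: 6, 7.

2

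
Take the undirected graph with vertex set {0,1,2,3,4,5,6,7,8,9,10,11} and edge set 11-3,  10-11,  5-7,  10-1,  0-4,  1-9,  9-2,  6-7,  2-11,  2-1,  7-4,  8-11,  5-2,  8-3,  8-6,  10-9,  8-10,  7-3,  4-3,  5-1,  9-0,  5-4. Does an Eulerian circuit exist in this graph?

Yes

Degrees: 0:2, 1:4, 2:4, 3:4, 4:4, 5:4, 6:2, 7:4, 8:4, 9:4, 10:4, 11:4
All degrees are even and the non-isolated vertices are connected — an Eulerian circuit exists.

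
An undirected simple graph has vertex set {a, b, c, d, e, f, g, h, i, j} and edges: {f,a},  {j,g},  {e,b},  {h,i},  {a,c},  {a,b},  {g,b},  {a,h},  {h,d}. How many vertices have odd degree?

8

Degrees: a:4, b:3, c:1, d:1, e:1, f:1, g:2, h:3, i:1, j:1
Odd-degree vertices: b, c, d, e, f, h, i, j.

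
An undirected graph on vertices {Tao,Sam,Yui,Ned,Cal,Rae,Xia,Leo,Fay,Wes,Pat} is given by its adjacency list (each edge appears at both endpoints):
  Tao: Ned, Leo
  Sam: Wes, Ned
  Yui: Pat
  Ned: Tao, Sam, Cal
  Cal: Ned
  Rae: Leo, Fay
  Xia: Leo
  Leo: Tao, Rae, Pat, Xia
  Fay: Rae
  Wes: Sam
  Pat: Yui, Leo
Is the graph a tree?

|V| = 11, |E| = 10.
Connected and |E| = |V| - 1, which characterizes a tree.

Yes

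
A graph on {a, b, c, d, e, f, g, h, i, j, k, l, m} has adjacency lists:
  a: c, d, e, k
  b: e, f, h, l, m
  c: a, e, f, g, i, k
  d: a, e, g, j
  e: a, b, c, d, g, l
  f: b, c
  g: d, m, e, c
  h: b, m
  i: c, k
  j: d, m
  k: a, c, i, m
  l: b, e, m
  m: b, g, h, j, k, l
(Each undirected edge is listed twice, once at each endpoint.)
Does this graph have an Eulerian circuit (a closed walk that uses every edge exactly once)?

Degrees: a:4, b:5, c:6, d:4, e:6, f:2, g:4, h:2, i:2, j:2, k:4, l:3, m:6
b, l have odd degree; an Eulerian circuit needs every degree to be even, so none exists.

No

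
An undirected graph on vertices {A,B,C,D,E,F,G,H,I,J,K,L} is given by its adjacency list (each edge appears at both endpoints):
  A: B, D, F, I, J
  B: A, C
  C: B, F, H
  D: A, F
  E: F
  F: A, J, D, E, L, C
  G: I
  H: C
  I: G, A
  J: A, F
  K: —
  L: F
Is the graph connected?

No

Component: {K}
Component: {A, B, C, D, E, F, G, H, I, J, L}
There are 2 separate components, so the graph is not connected.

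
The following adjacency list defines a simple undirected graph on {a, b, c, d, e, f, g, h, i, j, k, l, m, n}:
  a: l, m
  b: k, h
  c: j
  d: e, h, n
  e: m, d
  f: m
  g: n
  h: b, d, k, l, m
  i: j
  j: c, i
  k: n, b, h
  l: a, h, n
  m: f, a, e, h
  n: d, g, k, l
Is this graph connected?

No

Component: {c, i, j}
Component: {a, b, d, e, f, g, h, k, l, m, n}
There are 2 separate components, so the graph is not connected.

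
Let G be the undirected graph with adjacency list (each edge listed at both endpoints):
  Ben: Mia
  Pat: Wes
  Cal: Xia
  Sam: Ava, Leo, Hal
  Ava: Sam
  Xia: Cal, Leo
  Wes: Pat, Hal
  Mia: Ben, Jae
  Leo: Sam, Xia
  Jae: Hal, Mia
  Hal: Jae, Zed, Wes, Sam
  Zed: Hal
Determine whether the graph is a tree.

|V| = 12, |E| = 11.
It is connected with exactly 11 edges, hence acyclic — it is a tree.

Yes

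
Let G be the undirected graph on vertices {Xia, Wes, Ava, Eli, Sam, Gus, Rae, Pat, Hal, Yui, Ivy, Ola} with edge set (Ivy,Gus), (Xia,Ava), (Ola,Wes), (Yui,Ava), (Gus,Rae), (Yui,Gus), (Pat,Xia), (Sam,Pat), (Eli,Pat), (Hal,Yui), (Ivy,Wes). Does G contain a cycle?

The graph has 12 vertices, 11 edges, and 1 connected component.
Since 11 = 12 - 1, the graph is a forest and contains no cycle.

No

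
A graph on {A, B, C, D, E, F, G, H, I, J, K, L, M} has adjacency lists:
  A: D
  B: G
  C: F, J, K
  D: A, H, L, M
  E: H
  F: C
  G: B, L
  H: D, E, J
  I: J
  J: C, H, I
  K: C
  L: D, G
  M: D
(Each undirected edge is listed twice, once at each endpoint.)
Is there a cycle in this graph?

The graph has 13 vertices, 12 edges, and 1 connected component.
Since 12 = 13 - 1, the graph is a forest and contains no cycle.

No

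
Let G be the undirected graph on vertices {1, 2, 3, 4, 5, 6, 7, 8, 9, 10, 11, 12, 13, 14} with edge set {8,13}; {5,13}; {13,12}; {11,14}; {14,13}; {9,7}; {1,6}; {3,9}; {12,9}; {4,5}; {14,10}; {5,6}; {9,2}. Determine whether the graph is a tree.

Yes

The graph has 14 vertices and 13 edges.
Connected and |E| = |V| - 1, which characterizes a tree.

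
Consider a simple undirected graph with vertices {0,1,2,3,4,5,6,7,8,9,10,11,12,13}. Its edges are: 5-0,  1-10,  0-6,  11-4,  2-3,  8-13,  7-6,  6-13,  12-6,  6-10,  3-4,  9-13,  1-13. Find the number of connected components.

2

Component: {2, 3, 4, 11}
Component: {0, 1, 5, 6, 7, 8, 9, 10, 12, 13}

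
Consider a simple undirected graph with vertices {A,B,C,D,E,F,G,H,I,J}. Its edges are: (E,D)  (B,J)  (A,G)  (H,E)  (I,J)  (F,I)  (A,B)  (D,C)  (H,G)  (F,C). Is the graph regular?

Degrees: A:2, B:2, C:2, D:2, E:2, F:2, G:2, H:2, I:2, J:2
All degrees equal 2; the graph is regular.

Yes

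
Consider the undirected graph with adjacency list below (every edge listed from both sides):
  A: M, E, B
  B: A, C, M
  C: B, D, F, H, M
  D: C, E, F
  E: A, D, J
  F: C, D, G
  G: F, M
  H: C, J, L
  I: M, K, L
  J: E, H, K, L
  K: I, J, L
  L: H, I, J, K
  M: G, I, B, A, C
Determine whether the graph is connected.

A breadth-first search from A visits A, M, E, B, I, C, G, J, D, L, K, H, F — all 13 vertices — so the graph is connected.

Yes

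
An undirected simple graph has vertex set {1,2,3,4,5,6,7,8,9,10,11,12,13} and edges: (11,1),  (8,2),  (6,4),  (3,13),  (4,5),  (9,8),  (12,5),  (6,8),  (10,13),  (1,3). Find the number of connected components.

Component: {7}
Component: {1, 3, 10, 11, 13}
Component: {2, 4, 5, 6, 8, 9, 12}

3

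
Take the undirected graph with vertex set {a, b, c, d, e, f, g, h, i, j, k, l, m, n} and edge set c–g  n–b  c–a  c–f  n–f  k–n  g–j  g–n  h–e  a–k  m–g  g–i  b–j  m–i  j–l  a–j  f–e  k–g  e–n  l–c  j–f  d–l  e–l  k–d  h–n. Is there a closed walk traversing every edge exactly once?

No

Degrees: a:3, b:2, c:4, d:2, e:4, f:4, g:6, h:2, i:2, j:5, k:4, l:4, m:2, n:6
a, j have odd degree; an Eulerian circuit needs every degree to be even, so none exists.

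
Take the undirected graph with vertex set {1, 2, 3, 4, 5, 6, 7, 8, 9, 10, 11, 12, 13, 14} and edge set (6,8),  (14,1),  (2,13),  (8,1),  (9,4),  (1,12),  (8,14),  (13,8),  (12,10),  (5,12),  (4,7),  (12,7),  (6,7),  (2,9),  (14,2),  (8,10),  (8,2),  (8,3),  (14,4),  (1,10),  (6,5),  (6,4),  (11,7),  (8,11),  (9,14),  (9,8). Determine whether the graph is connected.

A breadth-first search from 1 visits 1, 14, 12, 10, 8, 2, 4, 9, 7, 5, 3, 6, 13, 11 — all 14 vertices — so the graph is connected.

Yes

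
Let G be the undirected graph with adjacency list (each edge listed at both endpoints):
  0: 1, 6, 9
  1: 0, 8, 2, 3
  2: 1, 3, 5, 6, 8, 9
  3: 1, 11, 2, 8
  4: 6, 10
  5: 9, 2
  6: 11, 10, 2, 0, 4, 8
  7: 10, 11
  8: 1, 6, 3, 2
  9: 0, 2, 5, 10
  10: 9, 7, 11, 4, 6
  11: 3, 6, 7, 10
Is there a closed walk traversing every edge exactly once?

No

Degrees: 0:3, 1:4, 2:6, 3:4, 4:2, 5:2, 6:6, 7:2, 8:4, 9:4, 10:5, 11:4
Vertices with odd degree: 0, 10. An Eulerian circuit requires all degrees even.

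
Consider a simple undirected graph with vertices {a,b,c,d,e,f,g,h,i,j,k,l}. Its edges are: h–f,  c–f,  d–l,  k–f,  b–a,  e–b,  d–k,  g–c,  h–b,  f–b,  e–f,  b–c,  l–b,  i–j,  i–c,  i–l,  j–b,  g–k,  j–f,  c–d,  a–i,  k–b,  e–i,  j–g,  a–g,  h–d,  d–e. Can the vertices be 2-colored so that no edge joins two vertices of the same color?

No

The cycle e-f-b-e has length 3, which is odd, so the graph is not bipartite.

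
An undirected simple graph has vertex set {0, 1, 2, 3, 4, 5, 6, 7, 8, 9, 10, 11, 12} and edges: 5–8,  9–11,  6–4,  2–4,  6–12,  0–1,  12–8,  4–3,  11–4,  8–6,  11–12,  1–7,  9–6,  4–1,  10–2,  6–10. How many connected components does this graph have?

Component: {0, 1, 2, 3, 4, 5, 6, 7, 8, 9, 10, 11, 12}

1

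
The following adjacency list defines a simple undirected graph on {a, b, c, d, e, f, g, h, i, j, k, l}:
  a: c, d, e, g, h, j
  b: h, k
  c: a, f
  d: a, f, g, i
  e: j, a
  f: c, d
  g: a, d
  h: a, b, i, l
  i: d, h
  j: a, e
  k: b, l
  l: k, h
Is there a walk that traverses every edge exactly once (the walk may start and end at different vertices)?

Yes

Degrees: a:6, b:2, c:2, d:4, e:2, f:2, g:2, h:4, i:2, j:2, k:2, l:2
Odd-degree vertices: none (0 total).
With 0 odd-degree vertices and all edges in one connected piece, an Eulerian trail exists.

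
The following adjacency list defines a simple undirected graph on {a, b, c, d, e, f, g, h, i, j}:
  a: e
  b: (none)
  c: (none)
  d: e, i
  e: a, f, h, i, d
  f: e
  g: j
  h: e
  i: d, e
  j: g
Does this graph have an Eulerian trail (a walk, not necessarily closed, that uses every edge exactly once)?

Degrees: a:1, b:0, c:0, d:2, e:5, f:1, g:1, h:1, i:2, j:1
Odd-degree vertices: a, e, f, g, h, j (6 total).
An Eulerian trail requires 0 or 2 odd-degree vertices; here there are 6.

No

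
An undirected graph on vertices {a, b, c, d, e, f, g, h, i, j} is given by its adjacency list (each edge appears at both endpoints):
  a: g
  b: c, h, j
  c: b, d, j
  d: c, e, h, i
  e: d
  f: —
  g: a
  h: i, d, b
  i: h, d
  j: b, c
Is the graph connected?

Component: {f}
Component: {a, g}
Component: {b, c, d, e, h, i, j}
No edge joins these 3 groups, so the graph is disconnected.

No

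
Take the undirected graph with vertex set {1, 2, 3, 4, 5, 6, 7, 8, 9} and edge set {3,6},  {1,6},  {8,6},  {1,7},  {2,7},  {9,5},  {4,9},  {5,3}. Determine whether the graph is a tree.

Yes

|V| = 9, |E| = 8.
It is connected with exactly 8 edges, hence acyclic — it is a tree.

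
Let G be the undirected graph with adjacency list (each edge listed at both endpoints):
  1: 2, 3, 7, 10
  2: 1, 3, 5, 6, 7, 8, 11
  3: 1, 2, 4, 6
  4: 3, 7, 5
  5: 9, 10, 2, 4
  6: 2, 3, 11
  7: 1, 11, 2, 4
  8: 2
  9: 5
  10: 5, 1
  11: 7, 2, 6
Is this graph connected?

Starting from 1 and exploring outward reaches every vertex (1, 10, 7, 2, 3, 5, 11, 4, 8, 6, 9); the graph is connected.

Yes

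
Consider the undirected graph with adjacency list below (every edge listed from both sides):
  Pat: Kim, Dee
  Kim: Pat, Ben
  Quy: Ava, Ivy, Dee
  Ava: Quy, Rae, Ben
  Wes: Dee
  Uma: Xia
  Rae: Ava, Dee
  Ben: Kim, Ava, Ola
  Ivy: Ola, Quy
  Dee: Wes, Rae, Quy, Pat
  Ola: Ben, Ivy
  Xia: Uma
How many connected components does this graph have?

2

Component: {Uma, Xia}
Component: {Pat, Kim, Quy, Ava, Wes, Rae, Ben, Ivy, Dee, Ola}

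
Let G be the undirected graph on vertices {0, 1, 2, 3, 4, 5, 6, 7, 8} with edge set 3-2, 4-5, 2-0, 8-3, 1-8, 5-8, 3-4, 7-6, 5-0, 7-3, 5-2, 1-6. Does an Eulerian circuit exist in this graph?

Degrees: 0:2, 1:2, 2:3, 3:4, 4:2, 5:4, 6:2, 7:2, 8:3
Vertices with odd degree: 2, 8. An Eulerian circuit requires all degrees even.

No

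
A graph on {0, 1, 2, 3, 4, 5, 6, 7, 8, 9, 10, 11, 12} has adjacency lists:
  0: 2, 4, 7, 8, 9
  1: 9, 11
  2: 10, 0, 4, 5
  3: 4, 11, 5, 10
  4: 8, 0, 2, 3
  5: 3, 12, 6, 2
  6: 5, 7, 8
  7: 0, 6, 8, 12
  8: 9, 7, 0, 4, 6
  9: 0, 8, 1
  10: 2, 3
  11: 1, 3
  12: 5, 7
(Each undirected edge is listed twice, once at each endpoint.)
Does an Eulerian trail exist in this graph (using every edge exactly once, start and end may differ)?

Degrees: 0:5, 1:2, 2:4, 3:4, 4:4, 5:4, 6:3, 7:4, 8:5, 9:3, 10:2, 11:2, 12:2
Odd-degree vertices: 0, 6, 8, 9 (4 total).
An Eulerian trail requires 0 or 2 odd-degree vertices; here there are 4.

No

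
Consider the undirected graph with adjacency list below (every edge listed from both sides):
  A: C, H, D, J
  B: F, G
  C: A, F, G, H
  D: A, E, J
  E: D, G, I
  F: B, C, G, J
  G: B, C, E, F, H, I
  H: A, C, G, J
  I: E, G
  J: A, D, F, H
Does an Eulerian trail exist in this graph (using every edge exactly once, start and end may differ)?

Degrees: A:4, B:2, C:4, D:3, E:3, F:4, G:6, H:4, I:2, J:4
Odd-degree vertices: D, E (2 total).
The non-isolated vertices are connected and exactly 2 have odd degree, so an Eulerian trail exists (from D to E).

Yes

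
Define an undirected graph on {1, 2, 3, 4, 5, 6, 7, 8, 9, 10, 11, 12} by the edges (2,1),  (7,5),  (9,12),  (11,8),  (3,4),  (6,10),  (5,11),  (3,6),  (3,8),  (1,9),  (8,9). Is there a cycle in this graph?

No

|V| = 12, |E| = 11, number of components = 1.
A forest on 12 vertices with 1 component has exactly 11 edges, which matches — so no cycle.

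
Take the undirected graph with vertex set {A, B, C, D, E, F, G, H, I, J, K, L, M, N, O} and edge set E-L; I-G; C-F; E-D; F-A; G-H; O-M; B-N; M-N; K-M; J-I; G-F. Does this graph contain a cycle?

|V| = 15, |E| = 12, number of components = 3.
Since 12 = 15 - 3, the graph is a forest and contains no cycle.

No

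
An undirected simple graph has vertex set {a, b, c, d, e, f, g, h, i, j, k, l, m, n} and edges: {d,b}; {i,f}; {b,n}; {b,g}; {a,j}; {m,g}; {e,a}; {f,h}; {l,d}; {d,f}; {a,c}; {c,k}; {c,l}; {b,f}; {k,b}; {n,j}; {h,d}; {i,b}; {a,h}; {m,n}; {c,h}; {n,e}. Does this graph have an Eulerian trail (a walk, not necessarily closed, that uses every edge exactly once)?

Yes

Degrees: a:4, b:6, c:4, d:4, e:2, f:4, g:2, h:4, i:2, j:2, k:2, l:2, m:2, n:4
Odd-degree vertices: none (0 total).
The non-isolated vertices are connected and exactly 0 have odd degree, so an Eulerian trail exists.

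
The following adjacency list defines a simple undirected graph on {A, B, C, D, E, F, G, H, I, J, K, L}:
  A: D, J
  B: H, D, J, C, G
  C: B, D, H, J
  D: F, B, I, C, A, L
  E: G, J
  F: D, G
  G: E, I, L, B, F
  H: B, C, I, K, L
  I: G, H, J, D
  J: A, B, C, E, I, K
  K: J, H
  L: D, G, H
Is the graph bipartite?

No

The cycle B-C-J-B has length 3, which is odd, so the graph is not bipartite.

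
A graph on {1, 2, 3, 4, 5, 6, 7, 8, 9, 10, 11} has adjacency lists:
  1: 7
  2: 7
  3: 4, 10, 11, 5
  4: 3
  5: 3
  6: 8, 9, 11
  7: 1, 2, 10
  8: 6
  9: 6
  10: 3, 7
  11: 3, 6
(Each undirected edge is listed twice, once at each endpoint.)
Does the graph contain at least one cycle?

|V| = 11, |E| = 10, number of components = 1.
Since 10 = 11 - 1, the graph is a forest and contains no cycle.

No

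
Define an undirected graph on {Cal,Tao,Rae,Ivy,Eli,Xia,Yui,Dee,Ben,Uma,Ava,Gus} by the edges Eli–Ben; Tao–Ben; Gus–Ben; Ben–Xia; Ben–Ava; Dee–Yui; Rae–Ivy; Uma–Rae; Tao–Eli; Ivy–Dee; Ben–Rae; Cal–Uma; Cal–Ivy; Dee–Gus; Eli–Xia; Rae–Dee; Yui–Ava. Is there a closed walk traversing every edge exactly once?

Degrees: Cal:2, Tao:2, Rae:4, Ivy:3, Eli:3, Xia:2, Yui:2, Dee:4, Ben:6, Uma:2, Ava:2, Gus:2
Ivy, Eli have odd degree; an Eulerian circuit needs every degree to be even, so none exists.

No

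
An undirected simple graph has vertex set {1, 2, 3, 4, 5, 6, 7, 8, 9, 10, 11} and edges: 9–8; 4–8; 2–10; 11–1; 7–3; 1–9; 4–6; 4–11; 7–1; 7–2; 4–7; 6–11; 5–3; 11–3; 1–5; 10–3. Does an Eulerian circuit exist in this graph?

Yes

Degrees: 1:4, 2:2, 3:4, 4:4, 5:2, 6:2, 7:4, 8:2, 9:2, 10:2, 11:4
All degrees are even and the non-isolated vertices are connected — an Eulerian circuit exists.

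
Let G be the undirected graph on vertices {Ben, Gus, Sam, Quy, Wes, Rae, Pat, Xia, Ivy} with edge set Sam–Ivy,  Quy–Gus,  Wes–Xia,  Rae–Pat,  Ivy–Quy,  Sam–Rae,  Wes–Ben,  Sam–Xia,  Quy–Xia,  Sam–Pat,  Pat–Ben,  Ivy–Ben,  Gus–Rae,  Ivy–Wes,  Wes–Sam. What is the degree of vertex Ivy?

Neighbors of Ivy: Ben, Sam, Quy, Wes.

4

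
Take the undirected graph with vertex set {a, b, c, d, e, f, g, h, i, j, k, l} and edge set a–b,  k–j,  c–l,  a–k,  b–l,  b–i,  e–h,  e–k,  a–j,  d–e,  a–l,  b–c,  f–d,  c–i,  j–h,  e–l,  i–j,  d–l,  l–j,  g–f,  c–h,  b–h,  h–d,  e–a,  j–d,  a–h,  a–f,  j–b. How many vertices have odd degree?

8

Degrees: a:7, b:6, c:4, d:5, e:5, f:3, g:1, h:6, i:3, j:7, k:3, l:6
Odd-degree vertices: a, d, e, f, g, i, j, k.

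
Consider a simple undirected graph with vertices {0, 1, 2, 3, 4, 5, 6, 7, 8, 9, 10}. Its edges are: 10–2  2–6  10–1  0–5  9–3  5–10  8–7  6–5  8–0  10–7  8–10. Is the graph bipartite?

No

The cycle 7-8-10-7 has length 3, which is odd, so the graph is not bipartite.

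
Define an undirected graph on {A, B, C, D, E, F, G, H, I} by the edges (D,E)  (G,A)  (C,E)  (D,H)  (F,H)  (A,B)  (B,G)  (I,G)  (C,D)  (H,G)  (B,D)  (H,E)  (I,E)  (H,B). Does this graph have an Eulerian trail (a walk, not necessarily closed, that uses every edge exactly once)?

Degrees: A:2, B:4, C:2, D:4, E:4, F:1, G:4, H:5, I:2
Odd-degree vertices: F, H (2 total).
With 2 odd-degree vertices and all edges in one connected piece, an Eulerian trail exists (from F to H).

Yes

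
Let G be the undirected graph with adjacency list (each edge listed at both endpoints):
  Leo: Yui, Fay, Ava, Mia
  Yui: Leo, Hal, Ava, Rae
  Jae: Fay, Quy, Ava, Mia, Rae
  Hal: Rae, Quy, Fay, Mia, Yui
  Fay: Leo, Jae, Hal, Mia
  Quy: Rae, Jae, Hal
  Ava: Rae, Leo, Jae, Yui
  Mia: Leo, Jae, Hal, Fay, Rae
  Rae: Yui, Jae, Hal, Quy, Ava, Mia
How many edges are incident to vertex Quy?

Neighbors of Quy: Jae, Hal, Rae.

3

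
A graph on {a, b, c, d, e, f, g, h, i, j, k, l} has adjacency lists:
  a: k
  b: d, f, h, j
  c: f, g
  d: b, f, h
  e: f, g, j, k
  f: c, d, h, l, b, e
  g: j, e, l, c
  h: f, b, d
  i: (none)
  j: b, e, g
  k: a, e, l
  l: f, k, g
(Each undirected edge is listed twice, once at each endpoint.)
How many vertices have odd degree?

6

Degrees: a:1, b:4, c:2, d:3, e:4, f:6, g:4, h:3, i:0, j:3, k:3, l:3
Odd-degree vertices: a, d, h, j, k, l.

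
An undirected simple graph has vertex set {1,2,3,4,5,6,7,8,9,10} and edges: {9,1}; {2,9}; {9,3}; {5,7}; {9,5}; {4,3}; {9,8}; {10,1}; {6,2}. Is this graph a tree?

The graph has 10 vertices and 9 edges.
Connected and |E| = |V| - 1, which characterizes a tree.

Yes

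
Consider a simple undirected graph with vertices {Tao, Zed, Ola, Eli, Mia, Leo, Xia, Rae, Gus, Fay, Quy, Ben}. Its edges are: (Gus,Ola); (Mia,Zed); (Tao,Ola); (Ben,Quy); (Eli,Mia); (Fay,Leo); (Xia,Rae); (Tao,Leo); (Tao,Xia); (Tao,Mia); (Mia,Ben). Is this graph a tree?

The graph has 12 vertices and 11 edges.
Connected and |E| = |V| - 1, which characterizes a tree.

Yes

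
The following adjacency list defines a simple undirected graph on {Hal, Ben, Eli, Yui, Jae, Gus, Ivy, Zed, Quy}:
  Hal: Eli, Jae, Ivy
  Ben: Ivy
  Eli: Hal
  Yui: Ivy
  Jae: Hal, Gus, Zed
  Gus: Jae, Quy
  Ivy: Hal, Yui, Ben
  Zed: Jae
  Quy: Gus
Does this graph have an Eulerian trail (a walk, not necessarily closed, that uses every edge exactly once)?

No

Degrees: Hal:3, Ben:1, Eli:1, Yui:1, Jae:3, Gus:2, Ivy:3, Zed:1, Quy:1
Odd-degree vertices: Hal, Ben, Eli, Yui, Jae, Ivy, Zed, Quy (8 total).
With 8 odd-degree vertices (more than two), no single trail can use every edge.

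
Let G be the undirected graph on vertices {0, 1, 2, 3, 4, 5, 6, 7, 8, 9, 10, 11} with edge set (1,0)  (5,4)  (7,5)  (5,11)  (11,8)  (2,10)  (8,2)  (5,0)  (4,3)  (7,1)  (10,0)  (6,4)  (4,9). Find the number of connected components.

Component: {0, 1, 2, 3, 4, 5, 6, 7, 8, 9, 10, 11}

1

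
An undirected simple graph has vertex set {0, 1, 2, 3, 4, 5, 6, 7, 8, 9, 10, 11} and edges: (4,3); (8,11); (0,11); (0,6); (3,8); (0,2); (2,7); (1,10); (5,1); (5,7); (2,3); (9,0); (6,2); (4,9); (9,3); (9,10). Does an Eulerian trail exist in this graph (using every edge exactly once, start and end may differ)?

Degrees: 0:4, 1:2, 2:4, 3:4, 4:2, 5:2, 6:2, 7:2, 8:2, 9:4, 10:2, 11:2
Odd-degree vertices: none (0 total).
With 0 odd-degree vertices and all edges in one connected piece, an Eulerian trail exists.

Yes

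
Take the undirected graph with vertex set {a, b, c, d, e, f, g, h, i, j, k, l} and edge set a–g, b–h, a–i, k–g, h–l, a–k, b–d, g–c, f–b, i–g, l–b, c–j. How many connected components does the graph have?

3

Component: {e}
Component: {b, d, f, h, l}
Component: {a, c, g, i, j, k}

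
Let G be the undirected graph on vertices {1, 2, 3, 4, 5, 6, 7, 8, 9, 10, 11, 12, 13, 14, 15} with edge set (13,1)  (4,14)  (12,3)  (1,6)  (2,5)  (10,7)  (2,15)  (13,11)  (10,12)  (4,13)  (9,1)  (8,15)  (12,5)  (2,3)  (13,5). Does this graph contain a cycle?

Yes

The graph has 15 vertices, 15 edges, and 1 connected component.
One cycle is 5-12-3-2-5.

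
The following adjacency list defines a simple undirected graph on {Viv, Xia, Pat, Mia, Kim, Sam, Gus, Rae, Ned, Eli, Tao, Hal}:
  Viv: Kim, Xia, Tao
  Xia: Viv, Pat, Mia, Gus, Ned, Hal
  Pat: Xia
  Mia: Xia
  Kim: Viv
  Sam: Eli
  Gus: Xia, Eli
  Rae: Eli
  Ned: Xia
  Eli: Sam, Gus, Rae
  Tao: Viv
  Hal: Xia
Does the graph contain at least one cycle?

No

The graph has 12 vertices, 11 edges, and 1 connected component.
A forest on 12 vertices with 1 component has exactly 11 edges, which matches — so no cycle.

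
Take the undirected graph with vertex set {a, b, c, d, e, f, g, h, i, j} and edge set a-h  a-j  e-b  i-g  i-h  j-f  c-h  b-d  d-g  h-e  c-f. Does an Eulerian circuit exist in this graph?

Degrees: a:2, b:2, c:2, d:2, e:2, f:2, g:2, h:4, i:2, j:2
All degrees are even and the non-isolated vertices are connected — an Eulerian circuit exists.

Yes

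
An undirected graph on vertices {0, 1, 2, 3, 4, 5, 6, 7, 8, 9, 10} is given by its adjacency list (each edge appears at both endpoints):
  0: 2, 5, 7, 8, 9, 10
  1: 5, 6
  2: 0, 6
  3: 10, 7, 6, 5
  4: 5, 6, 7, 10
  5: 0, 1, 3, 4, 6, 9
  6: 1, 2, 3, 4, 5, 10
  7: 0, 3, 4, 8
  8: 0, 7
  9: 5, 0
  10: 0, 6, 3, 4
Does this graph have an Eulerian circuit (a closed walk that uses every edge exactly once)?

Degrees: 0:6, 1:2, 2:2, 3:4, 4:4, 5:6, 6:6, 7:4, 8:2, 9:2, 10:4
Every vertex has even degree and the edges form a single connected piece, so an Eulerian circuit exists.

Yes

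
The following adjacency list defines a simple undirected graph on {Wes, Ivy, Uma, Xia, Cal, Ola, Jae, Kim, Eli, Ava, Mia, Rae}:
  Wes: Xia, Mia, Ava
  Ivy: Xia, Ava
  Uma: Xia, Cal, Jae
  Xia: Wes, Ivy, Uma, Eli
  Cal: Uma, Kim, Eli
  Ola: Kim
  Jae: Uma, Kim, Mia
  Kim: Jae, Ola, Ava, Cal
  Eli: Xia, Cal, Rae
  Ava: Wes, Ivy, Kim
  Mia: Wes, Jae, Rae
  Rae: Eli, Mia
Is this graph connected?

Starting from Wes and exploring outward reaches every vertex (Wes, Ava, Xia, Mia, Ivy, Kim, Uma, Eli, Jae, Rae, Ola, Cal); the graph is connected.

Yes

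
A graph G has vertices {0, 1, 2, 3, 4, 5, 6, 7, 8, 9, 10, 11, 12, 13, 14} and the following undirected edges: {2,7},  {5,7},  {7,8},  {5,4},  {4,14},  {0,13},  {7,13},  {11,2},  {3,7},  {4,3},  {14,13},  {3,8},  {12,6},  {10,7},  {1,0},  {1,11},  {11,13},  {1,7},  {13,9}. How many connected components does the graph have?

Component: {6, 12}
Component: {0, 1, 2, 3, 4, 5, 7, 8, 9, 10, 11, 13, 14}

2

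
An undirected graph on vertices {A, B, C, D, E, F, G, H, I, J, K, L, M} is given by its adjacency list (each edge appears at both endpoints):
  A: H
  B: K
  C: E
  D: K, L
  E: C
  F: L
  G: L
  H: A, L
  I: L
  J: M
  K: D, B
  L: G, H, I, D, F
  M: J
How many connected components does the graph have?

3

Component: {C, E}
Component: {J, M}
Component: {A, B, D, F, G, H, I, K, L}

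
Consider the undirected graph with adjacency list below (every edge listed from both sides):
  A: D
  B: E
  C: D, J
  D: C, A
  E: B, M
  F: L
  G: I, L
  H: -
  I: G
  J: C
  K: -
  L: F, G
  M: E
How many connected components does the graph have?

5

Component: {H}
Component: {K}
Component: {B, E, M}
Component: {A, C, D, J}
Component: {F, G, I, L}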